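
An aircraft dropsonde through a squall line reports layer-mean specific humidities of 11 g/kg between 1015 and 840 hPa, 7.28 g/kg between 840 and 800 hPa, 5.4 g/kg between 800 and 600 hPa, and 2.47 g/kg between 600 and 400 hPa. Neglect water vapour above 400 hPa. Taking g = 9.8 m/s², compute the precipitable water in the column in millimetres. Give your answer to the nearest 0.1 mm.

Precipitable water is the column-integrated vapour mass per unit area: PW = (1/g) Σ q̄ Δp, with q in kg/kg and Δp in Pa (1 kg/m² of water = 1 mm).
Layer 1015–840 hPa: Δp = 175 hPa = 17500 Pa, q̄ = 0.011 kg/kg → 0.011 × 17500 / 9.8 = 19.64 mm
Layer 840–800 hPa: Δp = 40 hPa = 4000 Pa, q̄ = 0.00728 kg/kg → 0.00728 × 4000 / 9.8 = 2.97 mm
Layer 800–600 hPa: Δp = 200 hPa = 20000 Pa, q̄ = 0.0054 kg/kg → 0.0054 × 20000 / 9.8 = 11.02 mm
Layer 600–400 hPa: Δp = 200 hPa = 20000 Pa, q̄ = 0.00247 kg/kg → 0.00247 × 20000 / 9.8 = 5.04 mm
PW = 19.64 + 2.97 + 11.02 + 5.04 = 38.67 ≈ 38.7 mm.

PW ≈ 38.7 mm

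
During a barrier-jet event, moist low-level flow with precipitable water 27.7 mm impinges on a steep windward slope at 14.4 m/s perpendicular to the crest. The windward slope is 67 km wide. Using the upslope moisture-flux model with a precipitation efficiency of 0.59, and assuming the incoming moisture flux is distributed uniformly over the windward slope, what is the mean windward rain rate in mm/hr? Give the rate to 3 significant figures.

R ≈ 12.6 mm/hr

Incoming column moisture flux per unit ridge length: F = V × PW = 14.4 × 27.7 = 398.88 mm·m/s.
Spread over the 67 km slope with efficiency ε = 0.59: R = ε·F/W = 0.59 × 398.88 / 67000 m = 3.513e-03 mm/s.
R = 3.513e-03 × 3600 = 12.6 mm/hr.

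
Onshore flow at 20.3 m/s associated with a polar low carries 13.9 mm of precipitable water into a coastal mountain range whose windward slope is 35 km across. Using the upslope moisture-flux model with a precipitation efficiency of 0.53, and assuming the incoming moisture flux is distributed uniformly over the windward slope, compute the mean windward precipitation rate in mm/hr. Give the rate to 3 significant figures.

R ≈ 15.4 mm/hr

Incoming column moisture flux per unit ridge length: F = V × PW = 20.3 × 13.9 = 282.17 mm·m/s.
Spread over the 35 km slope with efficiency ε = 0.53: R = ε·F/W = 0.53 × 282.17 / 35000 m = 4.273e-03 mm/s.
R = 4.273e-03 × 3600 = 15.4 mm/hr.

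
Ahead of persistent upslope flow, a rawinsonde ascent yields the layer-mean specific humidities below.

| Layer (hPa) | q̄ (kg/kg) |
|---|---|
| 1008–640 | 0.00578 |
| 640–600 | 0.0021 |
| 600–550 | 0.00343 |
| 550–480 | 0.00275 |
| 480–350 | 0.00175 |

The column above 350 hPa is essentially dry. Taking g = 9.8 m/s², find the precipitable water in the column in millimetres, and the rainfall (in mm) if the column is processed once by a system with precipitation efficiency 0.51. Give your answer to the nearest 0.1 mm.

Precipitable water is the column-integrated vapour mass per unit area: PW = (1/g) Σ q̄ Δp, with q in kg/kg and Δp in Pa (1 kg/m² of water = 1 mm).
Layer 1008–640 hPa: Δp = 368 hPa = 36800 Pa, q̄ = 0.00578 kg/kg → 0.00578 × 36800 / 9.8 = 21.70 mm
Layer 640–600 hPa: Δp = 40 hPa = 4000 Pa, q̄ = 0.0021 kg/kg → 0.0021 × 4000 / 9.8 = 0.86 mm
Layer 600–550 hPa: Δp = 50 hPa = 5000 Pa, q̄ = 0.00343 kg/kg → 0.00343 × 5000 / 9.8 = 1.75 mm
Layer 550–480 hPa: Δp = 70 hPa = 7000 Pa, q̄ = 0.00275 kg/kg → 0.00275 × 7000 / 9.8 = 1.96 mm
Layer 480–350 hPa: Δp = 130 hPa = 13000 Pa, q̄ = 0.00175 kg/kg → 0.00175 × 13000 / 9.8 = 2.32 mm
PW = 21.70 + 0.86 + 1.75 + 1.96 + 2.32 = 28.59 ≈ 28.6 mm.
Rainfall = ε × PW = 0.51 × 28.6 = 14.6 mm.

PW ≈ 28.6 mm; rainfall ≈ 14.6 mm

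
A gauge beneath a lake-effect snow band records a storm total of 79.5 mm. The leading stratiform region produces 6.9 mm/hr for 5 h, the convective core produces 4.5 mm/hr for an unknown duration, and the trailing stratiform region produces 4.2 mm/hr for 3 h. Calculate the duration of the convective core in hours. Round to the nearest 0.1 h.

duration ≈ 7.2 h

Known phases: 6.9 × 5 + 4.2 × 3 = 34.5 + 12.6 = 47.1 mm.
Remaining depth = 79.5 − 47.1 = 32.4 mm.
Duration = 32.4 / 4.5 = 7.2 h.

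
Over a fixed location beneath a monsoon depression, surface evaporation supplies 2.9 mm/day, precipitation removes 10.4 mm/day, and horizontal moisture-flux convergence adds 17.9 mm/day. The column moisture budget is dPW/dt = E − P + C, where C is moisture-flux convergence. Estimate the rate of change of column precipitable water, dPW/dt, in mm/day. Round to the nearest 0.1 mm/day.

dPW/dt ≈ 10.4 mm/day

dPW/dt = E − P + C = 2.9 − 10.4 + (17.9) = 10.4 mm/day.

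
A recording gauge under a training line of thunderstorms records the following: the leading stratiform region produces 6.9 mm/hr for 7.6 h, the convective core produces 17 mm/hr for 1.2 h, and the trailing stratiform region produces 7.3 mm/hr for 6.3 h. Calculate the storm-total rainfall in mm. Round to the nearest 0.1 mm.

total ≈ 118.8 mm

Total = Σ Rᵢ Δtᵢ = 6.9 × 7.6 + 17 × 1.2 + 7.3 × 6.3
      = 52.44 + 20.4 + 45.99 = 118.8 mm.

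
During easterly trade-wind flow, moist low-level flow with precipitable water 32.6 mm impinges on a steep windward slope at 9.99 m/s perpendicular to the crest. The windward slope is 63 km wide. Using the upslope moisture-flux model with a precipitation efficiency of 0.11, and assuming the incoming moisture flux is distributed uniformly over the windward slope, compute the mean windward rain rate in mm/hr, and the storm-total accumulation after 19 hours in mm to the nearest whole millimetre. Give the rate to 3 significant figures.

R ≈ 2.05 mm/hr; total ≈ 39 mm

Incoming column moisture flux per unit ridge length: F = V × PW = 9.99 × 32.6 = 325.674 mm·m/s.
Spread over the 63 km slope with efficiency ε = 0.11: R = ε·F/W = 0.11 × 325.674 / 63000 m = 5.686e-04 mm/s.
R = 5.686e-04 × 3600 = 2.05 mm/hr.
Over 19 h: total = 2.05 × 19 = 38.95 ≈ 39 mm.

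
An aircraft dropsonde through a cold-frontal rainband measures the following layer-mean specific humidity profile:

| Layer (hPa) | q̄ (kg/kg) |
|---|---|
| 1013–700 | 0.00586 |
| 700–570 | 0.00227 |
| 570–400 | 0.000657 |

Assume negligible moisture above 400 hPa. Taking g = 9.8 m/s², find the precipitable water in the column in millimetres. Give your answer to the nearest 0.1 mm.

PW ≈ 22.9 mm

Precipitable water is the column-integrated vapour mass per unit area: PW = (1/g) Σ q̄ Δp, with q in kg/kg and Δp in Pa (1 kg/m² of water = 1 mm).
Layer 1013–700 hPa: Δp = 313 hPa = 31300 Pa, q̄ = 0.00586 kg/kg → 0.00586 × 31300 / 9.8 = 18.72 mm
Layer 700–570 hPa: Δp = 130 hPa = 13000 Pa, q̄ = 0.00227 kg/kg → 0.00227 × 13000 / 9.8 = 3.01 mm
Layer 570–400 hPa: Δp = 170 hPa = 17000 Pa, q̄ = 0.000657 kg/kg → 0.000657 × 17000 / 9.8 = 1.14 mm
PW = 18.72 + 3.01 + 1.14 = 22.87 ≈ 22.9 mm.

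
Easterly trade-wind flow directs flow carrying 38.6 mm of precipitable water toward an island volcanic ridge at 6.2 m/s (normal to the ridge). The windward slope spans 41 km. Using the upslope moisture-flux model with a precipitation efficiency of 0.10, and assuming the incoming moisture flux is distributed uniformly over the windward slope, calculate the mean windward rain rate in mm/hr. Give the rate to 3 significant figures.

Incoming column moisture flux per unit ridge length: F = V × PW = 6.2 × 38.6 = 239.32 mm·m/s.
Spread over the 41 km slope with efficiency ε = 0.10: R = ε·F/W = 0.10 × 239.32 / 41000 m = 5.837e-04 mm/s.
R = 5.837e-04 × 3600 = 2.10 mm/hr.

R ≈ 2.10 mm/hr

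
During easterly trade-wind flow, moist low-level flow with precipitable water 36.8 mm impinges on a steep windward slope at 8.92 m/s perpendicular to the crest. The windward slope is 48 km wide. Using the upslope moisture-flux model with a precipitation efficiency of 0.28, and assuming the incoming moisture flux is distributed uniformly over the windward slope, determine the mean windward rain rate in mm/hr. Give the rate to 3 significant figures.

R ≈ 6.89 mm/hr

Incoming column moisture flux per unit ridge length: F = V × PW = 8.92 × 36.8 = 328.256 mm·m/s.
Spread over the 48 km slope with efficiency ε = 0.28: R = ε·F/W = 0.28 × 328.256 / 48000 m = 1.915e-03 mm/s.
R = 1.915e-03 × 3600 = 6.89 mm/hr.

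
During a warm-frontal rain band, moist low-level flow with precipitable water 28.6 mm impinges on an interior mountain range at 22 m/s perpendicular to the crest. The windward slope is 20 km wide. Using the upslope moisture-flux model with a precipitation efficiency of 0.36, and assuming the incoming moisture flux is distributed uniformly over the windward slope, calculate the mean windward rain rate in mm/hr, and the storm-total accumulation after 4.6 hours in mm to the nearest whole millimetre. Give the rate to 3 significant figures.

Incoming column moisture flux per unit ridge length: F = V × PW = 22 × 28.6 = 629.2 mm·m/s.
Spread over the 20 km slope with efficiency ε = 0.36: R = ε·F/W = 0.36 × 629.2 / 20000 m = 1.133e-02 mm/s.
R = 1.133e-02 × 3600 = 40.8 mm/hr.
Over 4.6 h: total = 40.8 × 4.6 = 187.68 ≈ 188 mm.

R ≈ 40.8 mm/hr; total ≈ 188 mm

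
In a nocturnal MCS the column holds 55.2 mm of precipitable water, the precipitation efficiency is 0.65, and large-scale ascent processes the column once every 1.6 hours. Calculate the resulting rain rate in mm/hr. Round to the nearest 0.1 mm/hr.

R ≈ 22.4 mm/hr

Each overturning extracts ε × PW = 0.65 × 55.2 = 35.88 mm.
Rate = ε·PW / τ = 35.88 / 1.6 h = 22.4 mm/hr.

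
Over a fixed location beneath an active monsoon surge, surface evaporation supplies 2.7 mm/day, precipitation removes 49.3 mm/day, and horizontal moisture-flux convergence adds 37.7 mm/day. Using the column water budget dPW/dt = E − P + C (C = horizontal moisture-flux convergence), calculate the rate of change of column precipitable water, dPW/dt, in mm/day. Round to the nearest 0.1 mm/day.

dPW/dt ≈ -8.9 mm/day

dPW/dt = E − P + C = 2.7 − 49.3 + (37.7) = -8.9 mm/day.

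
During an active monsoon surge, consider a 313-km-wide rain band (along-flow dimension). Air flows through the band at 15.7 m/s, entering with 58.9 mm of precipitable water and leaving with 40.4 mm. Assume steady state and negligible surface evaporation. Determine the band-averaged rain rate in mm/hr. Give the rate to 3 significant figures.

Column moisture flux per unit crosswind length is F = V × PW.
Inflow: F_in = 15.7 × 58.9 = 924.73 mm·m/s
Outflow: F_out = 15.7 × 40.4 = 634.28 mm·m/s
Steady-state rate R = (F_in − F_out)/L = (924.73 − 634.28) / 313000 m = 9.280e-04 mm/s.
R = 9.280e-04 × 3600 = 3.34 mm/hr.

R ≈ 3.34 mm/hr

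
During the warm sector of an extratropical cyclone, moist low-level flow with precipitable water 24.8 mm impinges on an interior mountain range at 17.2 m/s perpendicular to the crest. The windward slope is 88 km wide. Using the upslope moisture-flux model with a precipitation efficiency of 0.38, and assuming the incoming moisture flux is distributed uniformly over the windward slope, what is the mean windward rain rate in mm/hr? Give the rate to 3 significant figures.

Incoming column moisture flux per unit ridge length: F = V × PW = 17.2 × 24.8 = 426.56 mm·m/s.
Spread over the 88 km slope with efficiency ε = 0.38: R = ε·F/W = 0.38 × 426.56 / 88000 m = 1.842e-03 mm/s.
R = 1.842e-03 × 3600 = 6.63 mm/hr.

R ≈ 6.63 mm/hr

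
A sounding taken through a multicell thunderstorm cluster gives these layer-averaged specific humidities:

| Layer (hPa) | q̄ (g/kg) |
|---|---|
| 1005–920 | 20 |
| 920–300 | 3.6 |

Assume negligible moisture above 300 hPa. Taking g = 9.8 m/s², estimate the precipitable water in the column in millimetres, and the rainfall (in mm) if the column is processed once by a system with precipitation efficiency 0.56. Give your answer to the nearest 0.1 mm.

Precipitable water is the column-integrated vapour mass per unit area: PW = (1/g) Σ q̄ Δp, with q in kg/kg and Δp in Pa (1 kg/m² of water = 1 mm).
Layer 1005–920 hPa: Δp = 85 hPa = 8500 Pa, q̄ = 0.02 kg/kg → 0.02 × 8500 / 9.8 = 17.35 mm
Layer 920–300 hPa: Δp = 620 hPa = 62000 Pa, q̄ = 0.0036 kg/kg → 0.0036 × 62000 / 9.8 = 22.78 mm
PW = 17.35 + 22.78 = 40.13 ≈ 40.1 mm.
Rainfall = ε × PW = 0.56 × 40.1 = 22.5 mm.

PW ≈ 40.1 mm; rainfall ≈ 22.5 mm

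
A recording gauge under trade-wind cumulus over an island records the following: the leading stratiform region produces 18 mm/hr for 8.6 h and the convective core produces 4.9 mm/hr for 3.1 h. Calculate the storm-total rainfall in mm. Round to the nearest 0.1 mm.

total ≈ 170.0 mm

Total = Σ Rᵢ Δtᵢ = 18 × 8.6 + 4.9 × 3.1
      = 154.8 + 15.19 = 170.0 mm.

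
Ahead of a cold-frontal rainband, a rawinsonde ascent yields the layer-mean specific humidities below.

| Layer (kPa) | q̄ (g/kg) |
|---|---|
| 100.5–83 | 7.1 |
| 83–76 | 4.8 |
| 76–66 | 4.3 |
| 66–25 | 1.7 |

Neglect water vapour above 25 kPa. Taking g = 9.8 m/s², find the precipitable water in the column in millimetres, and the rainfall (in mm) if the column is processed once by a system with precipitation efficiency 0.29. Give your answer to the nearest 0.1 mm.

PW ≈ 27.6 mm; rainfall ≈ 8.0 mm

Precipitable water is the column-integrated vapour mass per unit area: PW = (1/g) Σ q̄ Δp, with q in kg/kg and Δp in Pa (1 kg/m² of water = 1 mm).
Layer 100.5–83 kPa: Δp = 175 hPa = 17500 Pa, q̄ = 0.0071 kg/kg → 0.0071 × 17500 / 9.8 = 12.68 mm
Layer 83–76 kPa: Δp = 70 hPa = 7000 Pa, q̄ = 0.0048 kg/kg → 0.0048 × 7000 / 9.8 = 3.43 mm
Layer 76–66 kPa: Δp = 100 hPa = 10000 Pa, q̄ = 0.0043 kg/kg → 0.0043 × 10000 / 9.8 = 4.39 mm
Layer 66–25 kPa: Δp = 410 hPa = 41000 Pa, q̄ = 0.0017 kg/kg → 0.0017 × 41000 / 9.8 = 7.11 mm
PW = 12.68 + 3.43 + 4.39 + 7.11 = 27.61 ≈ 27.6 mm.
Rainfall = ε × PW = 0.29 × 27.6 = 8.0 mm.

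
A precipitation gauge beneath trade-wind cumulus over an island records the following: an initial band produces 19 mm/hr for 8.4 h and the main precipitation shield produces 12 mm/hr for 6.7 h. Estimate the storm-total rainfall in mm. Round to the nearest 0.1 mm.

total ≈ 240.0 mm

Total = Σ Rᵢ Δtᵢ = 19 × 8.4 + 12 × 6.7
      = 159.6 + 80.4 = 240.0 mm.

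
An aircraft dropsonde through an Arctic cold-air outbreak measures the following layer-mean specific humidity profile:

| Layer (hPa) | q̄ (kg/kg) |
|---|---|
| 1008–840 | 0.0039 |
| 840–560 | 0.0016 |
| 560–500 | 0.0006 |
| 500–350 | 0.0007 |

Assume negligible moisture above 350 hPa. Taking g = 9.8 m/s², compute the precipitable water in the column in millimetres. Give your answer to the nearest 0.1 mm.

Precipitable water is the column-integrated vapour mass per unit area: PW = (1/g) Σ q̄ Δp, with q in kg/kg and Δp in Pa (1 kg/m² of water = 1 mm).
Layer 1008–840 hPa: Δp = 168 hPa = 16800 Pa, q̄ = 0.0039 kg/kg → 0.0039 × 16800 / 9.8 = 6.69 mm
Layer 840–560 hPa: Δp = 280 hPa = 28000 Pa, q̄ = 0.0016 kg/kg → 0.0016 × 28000 / 9.8 = 4.57 mm
Layer 560–500 hPa: Δp = 60 hPa = 6000 Pa, q̄ = 0.0006 kg/kg → 0.0006 × 6000 / 9.8 = 0.37 mm
Layer 500–350 hPa: Δp = 150 hPa = 15000 Pa, q̄ = 0.0007 kg/kg → 0.0007 × 15000 / 9.8 = 1.07 mm
PW = 6.69 + 4.57 + 0.37 + 1.07 = 12.70 ≈ 12.7 mm.

PW ≈ 12.7 mm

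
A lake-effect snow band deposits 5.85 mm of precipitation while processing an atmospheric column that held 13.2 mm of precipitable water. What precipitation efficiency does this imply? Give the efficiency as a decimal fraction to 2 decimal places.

ε ≈ 0.44

ε = precipitation / PW = 5.85 / 13.2 = 0.44.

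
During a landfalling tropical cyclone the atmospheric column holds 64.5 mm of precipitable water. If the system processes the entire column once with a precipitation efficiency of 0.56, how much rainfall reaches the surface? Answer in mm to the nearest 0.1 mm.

rainfall ≈ 36.1 mm

Rainfall = ε × PW = 0.56 × 64.5 = 36.1 mm.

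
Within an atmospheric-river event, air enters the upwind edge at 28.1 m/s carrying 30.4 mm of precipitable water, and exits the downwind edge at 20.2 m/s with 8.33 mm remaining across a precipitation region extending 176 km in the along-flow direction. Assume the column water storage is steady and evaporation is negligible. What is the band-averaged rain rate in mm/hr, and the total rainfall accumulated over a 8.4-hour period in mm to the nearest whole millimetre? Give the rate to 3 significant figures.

Column moisture flux per unit crosswind length is F = V × PW.
Inflow: F_in = 28.1 × 30.4 = 854.24 mm·m/s
Outflow: F_out = 20.2 × 8.33 = 168.266 mm·m/s
Steady-state rate R = (F_in − F_out)/L = (854.24 − 168.266) / 176000 m = 3.898e-03 mm/s.
R = 3.898e-03 × 3600 = 14.0 mm/hr.
Over 8.4 h: total = 14.0 × 8.4 = 117.6 ≈ 118 mm.

R ≈ 14.0 mm/hr; total ≈ 118 mm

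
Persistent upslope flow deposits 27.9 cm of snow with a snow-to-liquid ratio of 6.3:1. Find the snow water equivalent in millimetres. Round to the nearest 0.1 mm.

SWE = snow depth / ratio = 27.9 cm / 6.3 = 4.429 cm = 44.3 mm.

SWE ≈ 44.3 mm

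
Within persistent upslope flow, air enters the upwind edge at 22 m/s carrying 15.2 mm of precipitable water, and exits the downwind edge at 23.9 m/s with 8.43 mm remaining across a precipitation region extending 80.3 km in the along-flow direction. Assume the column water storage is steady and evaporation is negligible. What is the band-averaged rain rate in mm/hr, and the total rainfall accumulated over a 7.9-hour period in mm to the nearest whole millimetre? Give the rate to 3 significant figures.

Column moisture flux per unit crosswind length is F = V × PW.
Inflow: F_in = 22 × 15.2 = 334.4 mm·m/s
Outflow: F_out = 23.9 × 8.43 = 201.477 mm·m/s
Steady-state rate R = (F_in − F_out)/L = (334.4 − 201.477) / 80300 m = 1.655e-03 mm/s.
R = 1.655e-03 × 3600 = 5.96 mm/hr.
Over 7.9 h: total = 5.96 × 7.9 = 47.084 ≈ 47 mm.

R ≈ 5.96 mm/hr; total ≈ 47 mm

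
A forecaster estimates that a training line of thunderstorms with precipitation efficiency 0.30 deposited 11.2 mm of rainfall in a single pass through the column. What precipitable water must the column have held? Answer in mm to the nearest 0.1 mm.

PW ≈ 37.3 mm

PW = rainfall / ε = 11.2 / 0.30 = 37.3 mm.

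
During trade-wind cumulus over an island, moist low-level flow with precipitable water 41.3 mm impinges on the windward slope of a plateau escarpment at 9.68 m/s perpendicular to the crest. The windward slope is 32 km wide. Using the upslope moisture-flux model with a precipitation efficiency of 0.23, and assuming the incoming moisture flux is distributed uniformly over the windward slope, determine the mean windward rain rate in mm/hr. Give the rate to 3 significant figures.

Incoming column moisture flux per unit ridge length: F = V × PW = 9.68 × 41.3 = 399.784 mm·m/s.
Spread over the 32 km slope with efficiency ε = 0.23: R = ε·F/W = 0.23 × 399.784 / 32000 m = 2.873e-03 mm/s.
R = 2.873e-03 × 3600 = 10.3 mm/hr.

R ≈ 10.3 mm/hr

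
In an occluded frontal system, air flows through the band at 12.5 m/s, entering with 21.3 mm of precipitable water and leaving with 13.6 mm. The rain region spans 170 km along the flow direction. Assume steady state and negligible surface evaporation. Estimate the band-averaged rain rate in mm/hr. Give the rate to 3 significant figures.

R ≈ 2.04 mm/hr

Column moisture flux per unit crosswind length is F = V × PW.
Inflow: F_in = 12.5 × 21.3 = 266.25 mm·m/s
Outflow: F_out = 12.5 × 13.6 = 170 mm·m/s
Steady-state rate R = (F_in − F_out)/L = (266.25 − 170) / 170000 m = 5.662e-04 mm/s.
R = 5.662e-04 × 3600 = 2.04 mm/hr.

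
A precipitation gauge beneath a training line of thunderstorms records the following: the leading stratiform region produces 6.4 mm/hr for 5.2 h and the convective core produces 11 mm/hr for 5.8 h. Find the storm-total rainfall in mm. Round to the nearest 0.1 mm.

Total = Σ Rᵢ Δtᵢ = 6.4 × 5.2 + 11 × 5.8
      = 33.28 + 63.8 = 97.1 mm.

total ≈ 97.1 mm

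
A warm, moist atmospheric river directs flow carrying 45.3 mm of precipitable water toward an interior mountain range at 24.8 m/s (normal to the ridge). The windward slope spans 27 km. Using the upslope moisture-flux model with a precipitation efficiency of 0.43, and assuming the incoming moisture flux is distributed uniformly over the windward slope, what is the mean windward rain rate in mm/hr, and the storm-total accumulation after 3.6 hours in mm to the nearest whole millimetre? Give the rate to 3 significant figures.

Incoming column moisture flux per unit ridge length: F = V × PW = 24.8 × 45.3 = 1123.44 mm·m/s.
Spread over the 27 km slope with efficiency ε = 0.43: R = ε·F/W = 0.43 × 1123.44 / 27000 m = 1.789e-02 mm/s.
R = 1.789e-02 × 3600 = 64.4 mm/hr.
Over 3.6 h: total = 64.4 × 3.6 = 231.84 ≈ 232 mm.

R ≈ 64.4 mm/hr; total ≈ 232 mm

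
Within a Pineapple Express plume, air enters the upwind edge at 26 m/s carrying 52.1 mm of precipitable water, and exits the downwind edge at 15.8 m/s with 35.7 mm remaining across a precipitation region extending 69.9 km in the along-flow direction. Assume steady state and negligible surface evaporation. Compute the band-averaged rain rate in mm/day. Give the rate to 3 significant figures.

Column moisture flux per unit crosswind length is F = V × PW.
Inflow: F_in = 26 × 52.1 = 1354.6 mm·m/s
Outflow: F_out = 15.8 × 35.7 = 564.06 mm·m/s
Steady-state rate R = (F_in − F_out)/L = (1354.6 − 564.06) / 69900 m = 1.131e-02 mm/s.
R = 1.131e-02 × 3600 × 24 = 977 mm/day.

R ≈ 977 mm/day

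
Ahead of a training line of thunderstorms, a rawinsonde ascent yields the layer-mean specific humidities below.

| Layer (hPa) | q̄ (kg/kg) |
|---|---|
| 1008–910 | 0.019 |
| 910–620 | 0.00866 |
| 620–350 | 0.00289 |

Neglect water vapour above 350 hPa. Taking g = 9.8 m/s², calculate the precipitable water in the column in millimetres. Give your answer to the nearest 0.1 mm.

PW ≈ 52.6 mm

Precipitable water is the column-integrated vapour mass per unit area: PW = (1/g) Σ q̄ Δp, with q in kg/kg and Δp in Pa (1 kg/m² of water = 1 mm).
Layer 1008–910 hPa: Δp = 98 hPa = 9800 Pa, q̄ = 0.019 kg/kg → 0.019 × 9800 / 9.8 = 19.00 mm
Layer 910–620 hPa: Δp = 290 hPa = 29000 Pa, q̄ = 0.00866 kg/kg → 0.00866 × 29000 / 9.8 = 25.63 mm
Layer 620–350 hPa: Δp = 270 hPa = 27000 Pa, q̄ = 0.00289 kg/kg → 0.00289 × 27000 / 9.8 = 7.96 mm
PW = 19.00 + 25.63 + 7.96 = 52.59 ≈ 52.6 mm.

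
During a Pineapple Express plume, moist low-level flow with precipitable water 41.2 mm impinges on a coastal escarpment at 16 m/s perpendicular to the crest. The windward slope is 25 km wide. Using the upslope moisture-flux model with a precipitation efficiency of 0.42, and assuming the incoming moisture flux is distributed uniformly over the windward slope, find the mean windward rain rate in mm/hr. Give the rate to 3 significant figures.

R ≈ 39.9 mm/hr

Incoming column moisture flux per unit ridge length: F = V × PW = 16 × 41.2 = 659.2 mm·m/s.
Spread over the 25 km slope with efficiency ε = 0.42: R = ε·F/W = 0.42 × 659.2 / 25000 m = 1.107e-02 mm/s.
R = 1.107e-02 × 3600 = 39.9 mm/hr.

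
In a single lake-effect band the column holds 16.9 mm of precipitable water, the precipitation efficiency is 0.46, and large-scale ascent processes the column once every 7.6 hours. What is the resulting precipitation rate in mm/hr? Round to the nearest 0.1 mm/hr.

Each overturning extracts ε × PW = 0.46 × 16.9 = 7.774 mm.
Rate = ε·PW / τ = 7.774 / 7.6 h = 1.0 mm/hr.

R ≈ 1.0 mm/hr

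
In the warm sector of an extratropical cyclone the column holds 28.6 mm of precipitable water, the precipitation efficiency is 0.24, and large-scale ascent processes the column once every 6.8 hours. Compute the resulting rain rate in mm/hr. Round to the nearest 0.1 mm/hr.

R ≈ 1.0 mm/hr

Each overturning extracts ε × PW = 0.24 × 28.6 = 6.864 mm.
Rate = ε·PW / τ = 6.864 / 6.8 h = 1.0 mm/hr.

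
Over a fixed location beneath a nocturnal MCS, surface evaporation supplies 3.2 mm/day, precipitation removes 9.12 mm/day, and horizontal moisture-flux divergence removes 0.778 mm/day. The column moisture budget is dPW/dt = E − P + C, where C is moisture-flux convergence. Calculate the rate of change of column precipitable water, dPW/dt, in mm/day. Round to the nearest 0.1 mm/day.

dPW/dt ≈ -6.7 mm/day

dPW/dt = E − P + C = 3.2 − 9.12 + (-0.778) = -6.7 mm/day.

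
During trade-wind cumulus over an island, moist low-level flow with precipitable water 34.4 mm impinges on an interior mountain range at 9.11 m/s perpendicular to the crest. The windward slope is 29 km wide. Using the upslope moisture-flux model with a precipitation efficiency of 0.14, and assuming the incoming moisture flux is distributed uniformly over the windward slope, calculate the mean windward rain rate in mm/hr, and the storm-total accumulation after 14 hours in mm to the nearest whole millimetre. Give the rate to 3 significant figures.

R ≈ 5.45 mm/hr; total ≈ 76 mm

Incoming column moisture flux per unit ridge length: F = V × PW = 9.11 × 34.4 = 313.384 mm·m/s.
Spread over the 29 km slope with efficiency ε = 0.14: R = ε·F/W = 0.14 × 313.384 / 29000 m = 1.513e-03 mm/s.
R = 1.513e-03 × 3600 = 5.45 mm/hr.
Over 14 h: total = 5.45 × 14 = 76.3 ≈ 76 mm.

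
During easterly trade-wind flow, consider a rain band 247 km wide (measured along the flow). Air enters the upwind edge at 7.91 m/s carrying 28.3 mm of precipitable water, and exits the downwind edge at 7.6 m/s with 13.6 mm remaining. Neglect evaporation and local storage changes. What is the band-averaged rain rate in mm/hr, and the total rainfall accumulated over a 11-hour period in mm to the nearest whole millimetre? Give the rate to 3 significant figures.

R ≈ 1.76 mm/hr; total ≈ 19 mm

Column moisture flux per unit crosswind length is F = V × PW.
Inflow: F_in = 7.91 × 28.3 = 223.853 mm·m/s
Outflow: F_out = 7.6 × 13.6 = 103.36 mm·m/s
Steady-state rate R = (F_in − F_out)/L = (223.853 − 103.36) / 247000 m = 4.878e-04 mm/s.
R = 4.878e-04 × 3600 = 1.76 mm/hr.
Over 11 h: total = 1.76 × 11 = 19.36 ≈ 19 mm.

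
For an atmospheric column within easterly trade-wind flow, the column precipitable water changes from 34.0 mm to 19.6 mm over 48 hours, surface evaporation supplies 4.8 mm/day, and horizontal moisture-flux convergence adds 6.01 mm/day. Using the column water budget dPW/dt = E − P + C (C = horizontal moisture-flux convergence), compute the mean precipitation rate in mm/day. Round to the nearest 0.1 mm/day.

P ≈ 18.0 mm/day

dPW/dt = (19.6 − 34.0) mm / (48/24 day) = -7.200 mm/day.
P = E + C − dPW/dt = 4.8 + (6.01) − (-7.200) = 18.0 mm/day.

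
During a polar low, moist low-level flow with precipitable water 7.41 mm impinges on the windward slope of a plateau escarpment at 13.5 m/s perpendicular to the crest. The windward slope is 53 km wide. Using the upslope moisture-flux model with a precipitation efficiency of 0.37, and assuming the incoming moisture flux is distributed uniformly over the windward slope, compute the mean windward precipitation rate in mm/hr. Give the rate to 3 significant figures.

R ≈ 2.51 mm/hr

Incoming column moisture flux per unit ridge length: F = V × PW = 13.5 × 7.41 = 100.035 mm·m/s.
Spread over the 53 km slope with efficiency ε = 0.37: R = ε·F/W = 0.37 × 100.035 / 53000 m = 6.984e-04 mm/s.
R = 6.984e-04 × 3600 = 2.51 mm/hr.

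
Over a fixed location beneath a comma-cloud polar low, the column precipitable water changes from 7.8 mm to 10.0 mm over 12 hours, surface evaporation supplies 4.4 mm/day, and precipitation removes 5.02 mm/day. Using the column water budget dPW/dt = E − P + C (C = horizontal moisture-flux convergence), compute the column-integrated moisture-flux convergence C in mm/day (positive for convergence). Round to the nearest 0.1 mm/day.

dPW/dt = (10.0 − 7.8) mm / (12/24 day) = +4.400 mm/day.
C = dPW/dt − E + P = (+4.400) − 4.4 + 5.02 = 5.0 mm/day.

C ≈ 5.0 mm/day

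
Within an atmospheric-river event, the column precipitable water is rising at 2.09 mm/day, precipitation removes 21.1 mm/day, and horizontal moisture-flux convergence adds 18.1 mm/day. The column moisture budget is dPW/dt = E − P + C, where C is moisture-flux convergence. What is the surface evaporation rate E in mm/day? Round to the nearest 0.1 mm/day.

E ≈ 5.1 mm/day

dPW/dt = +2.09 mm/day.
E = dPW/dt + P − C = (+2.09) + 21.1 − (18.1) = 5.1 mm/day.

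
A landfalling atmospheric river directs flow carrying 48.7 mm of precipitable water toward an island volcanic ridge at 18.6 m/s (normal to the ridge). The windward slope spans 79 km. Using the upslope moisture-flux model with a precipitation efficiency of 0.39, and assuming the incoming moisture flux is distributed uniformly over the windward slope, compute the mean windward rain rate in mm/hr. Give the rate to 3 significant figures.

Incoming column moisture flux per unit ridge length: F = V × PW = 18.6 × 48.7 = 905.82 mm·m/s.
Spread over the 79 km slope with efficiency ε = 0.39: R = ε·F/W = 0.39 × 905.82 / 79000 m = 4.472e-03 mm/s.
R = 4.472e-03 × 3600 = 16.1 mm/hr.

R ≈ 16.1 mm/hr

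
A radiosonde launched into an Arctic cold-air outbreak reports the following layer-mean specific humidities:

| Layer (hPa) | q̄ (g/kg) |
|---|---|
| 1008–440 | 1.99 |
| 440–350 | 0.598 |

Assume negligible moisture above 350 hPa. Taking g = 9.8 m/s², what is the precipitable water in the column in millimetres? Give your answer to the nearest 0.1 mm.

Precipitable water is the column-integrated vapour mass per unit area: PW = (1/g) Σ q̄ Δp, with q in kg/kg and Δp in Pa (1 kg/m² of water = 1 mm).
Layer 1008–440 hPa: Δp = 568 hPa = 56800 Pa, q̄ = 0.00199 kg/kg → 0.00199 × 56800 / 9.8 = 11.53 mm
Layer 440–350 hPa: Δp = 90 hPa = 9000 Pa, q̄ = 0.000598 kg/kg → 0.000598 × 9000 / 9.8 = 0.55 mm
PW = 11.53 + 0.55 = 12.08 ≈ 12.1 mm.

PW ≈ 12.1 mm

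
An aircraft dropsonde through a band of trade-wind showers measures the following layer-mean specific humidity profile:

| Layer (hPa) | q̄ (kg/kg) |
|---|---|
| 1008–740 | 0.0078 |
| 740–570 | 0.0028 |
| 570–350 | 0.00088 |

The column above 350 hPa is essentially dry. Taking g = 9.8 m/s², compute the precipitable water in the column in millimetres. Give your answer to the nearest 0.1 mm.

Precipitable water is the column-integrated vapour mass per unit area: PW = (1/g) Σ q̄ Δp, with q in kg/kg and Δp in Pa (1 kg/m² of water = 1 mm).
Layer 1008–740 hPa: Δp = 268 hPa = 26800 Pa, q̄ = 0.0078 kg/kg → 0.0078 × 26800 / 9.8 = 21.33 mm
Layer 740–570 hPa: Δp = 170 hPa = 17000 Pa, q̄ = 0.0028 kg/kg → 0.0028 × 17000 / 9.8 = 4.86 mm
Layer 570–350 hPa: Δp = 220 hPa = 22000 Pa, q̄ = 0.00088 kg/kg → 0.00088 × 22000 / 9.8 = 1.98 mm
PW = 21.33 + 4.86 + 1.98 = 28.17 ≈ 28.2 mm.

PW ≈ 28.2 mm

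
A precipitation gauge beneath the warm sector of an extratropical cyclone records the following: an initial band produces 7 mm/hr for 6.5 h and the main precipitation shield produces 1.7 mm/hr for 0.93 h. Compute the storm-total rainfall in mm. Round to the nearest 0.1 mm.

Total = Σ Rᵢ Δtᵢ = 7 × 6.5 + 1.7 × 0.93
      = 45.5 + 1.581 = 47.1 mm.

total ≈ 47.1 mm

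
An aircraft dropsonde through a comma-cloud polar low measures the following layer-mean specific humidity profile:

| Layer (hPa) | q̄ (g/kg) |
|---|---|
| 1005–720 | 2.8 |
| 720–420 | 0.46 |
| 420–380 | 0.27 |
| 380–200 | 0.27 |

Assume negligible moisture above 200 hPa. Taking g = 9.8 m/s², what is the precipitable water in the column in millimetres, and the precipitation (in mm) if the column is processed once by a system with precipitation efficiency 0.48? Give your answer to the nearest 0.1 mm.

PW ≈ 10.2 mm; precipitation ≈ 4.9 mm

Precipitable water is the column-integrated vapour mass per unit area: PW = (1/g) Σ q̄ Δp, with q in kg/kg and Δp in Pa (1 kg/m² of water = 1 mm).
Layer 1005–720 hPa: Δp = 285 hPa = 28500 Pa, q̄ = 0.0028 kg/kg → 0.0028 × 28500 / 9.8 = 8.14 mm
Layer 720–420 hPa: Δp = 300 hPa = 30000 Pa, q̄ = 0.00046 kg/kg → 0.00046 × 30000 / 9.8 = 1.41 mm
Layer 420–380 hPa: Δp = 40 hPa = 4000 Pa, q̄ = 0.00027 kg/kg → 0.00027 × 4000 / 9.8 = 0.11 mm
Layer 380–200 hPa: Δp = 180 hPa = 18000 Pa, q̄ = 0.00027 kg/kg → 0.00027 × 18000 / 9.8 = 0.50 mm
PW = 8.14 + 1.41 + 0.11 + 0.50 = 10.16 ≈ 10.2 mm.
Precipitation = ε × PW = 0.48 × 10.2 = 4.9 mm.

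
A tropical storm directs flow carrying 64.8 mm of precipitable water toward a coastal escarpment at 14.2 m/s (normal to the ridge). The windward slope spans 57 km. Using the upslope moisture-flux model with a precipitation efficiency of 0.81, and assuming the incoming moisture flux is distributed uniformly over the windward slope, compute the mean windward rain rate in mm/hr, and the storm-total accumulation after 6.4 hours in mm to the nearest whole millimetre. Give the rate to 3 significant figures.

R ≈ 47.1 mm/hr; total ≈ 301 mm

Incoming column moisture flux per unit ridge length: F = V × PW = 14.2 × 64.8 = 920.16 mm·m/s.
Spread over the 57 km slope with efficiency ε = 0.81: R = ε·F/W = 0.81 × 920.16 / 57000 m = 1.308e-02 mm/s.
R = 1.308e-02 × 3600 = 47.1 mm/hr.
Over 6.4 h: total = 47.1 × 6.4 = 301.44 ≈ 301 mm.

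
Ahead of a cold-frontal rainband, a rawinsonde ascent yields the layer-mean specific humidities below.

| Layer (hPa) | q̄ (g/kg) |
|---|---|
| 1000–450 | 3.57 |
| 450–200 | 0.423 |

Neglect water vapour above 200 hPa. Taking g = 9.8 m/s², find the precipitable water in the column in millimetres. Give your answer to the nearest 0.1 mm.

PW ≈ 21.1 mm

Precipitable water is the column-integrated vapour mass per unit area: PW = (1/g) Σ q̄ Δp, with q in kg/kg and Δp in Pa (1 kg/m² of water = 1 mm).
Layer 1000–450 hPa: Δp = 550 hPa = 55000 Pa, q̄ = 0.00357 kg/kg → 0.00357 × 55000 / 9.8 = 20.04 mm
Layer 450–200 hPa: Δp = 250 hPa = 25000 Pa, q̄ = 0.000423 kg/kg → 0.000423 × 25000 / 9.8 = 1.08 mm
PW = 20.04 + 1.08 = 21.12 ≈ 21.1 mm.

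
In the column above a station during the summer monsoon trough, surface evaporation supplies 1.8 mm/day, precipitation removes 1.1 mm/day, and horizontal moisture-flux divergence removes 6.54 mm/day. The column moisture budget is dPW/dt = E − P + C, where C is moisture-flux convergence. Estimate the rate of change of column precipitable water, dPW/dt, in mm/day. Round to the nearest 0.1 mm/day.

dPW/dt = E − P + C = 1.8 − 1.1 + (-6.54) = -5.8 mm/day.

dPW/dt ≈ -5.8 mm/day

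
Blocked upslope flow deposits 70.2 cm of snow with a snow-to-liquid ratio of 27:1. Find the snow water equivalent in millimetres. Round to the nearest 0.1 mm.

SWE = snow depth / ratio = 70.2 cm / 27 = 2.600 cm = 26.0 mm.

SWE ≈ 26.0 mm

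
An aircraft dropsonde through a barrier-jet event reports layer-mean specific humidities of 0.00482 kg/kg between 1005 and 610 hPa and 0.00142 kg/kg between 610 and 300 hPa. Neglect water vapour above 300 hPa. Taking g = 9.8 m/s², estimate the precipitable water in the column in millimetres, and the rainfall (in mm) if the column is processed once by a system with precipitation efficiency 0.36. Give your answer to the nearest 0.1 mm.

Precipitable water is the column-integrated vapour mass per unit area: PW = (1/g) Σ q̄ Δp, with q in kg/kg and Δp in Pa (1 kg/m² of water = 1 mm).
Layer 1005–610 hPa: Δp = 395 hPa = 39500 Pa, q̄ = 0.00482 kg/kg → 0.00482 × 39500 / 9.8 = 19.43 mm
Layer 610–300 hPa: Δp = 310 hPa = 31000 Pa, q̄ = 0.00142 kg/kg → 0.00142 × 31000 / 9.8 = 4.49 mm
PW = 19.43 + 4.49 = 23.92 ≈ 23.9 mm.
Rainfall = ε × PW = 0.36 × 23.9 = 8.6 mm.

PW ≈ 23.9 mm; rainfall ≈ 8.6 mm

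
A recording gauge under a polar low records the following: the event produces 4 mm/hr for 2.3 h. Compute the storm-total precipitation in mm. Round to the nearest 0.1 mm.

Total = Σ Rᵢ Δtᵢ = 4 × 2.3
      = 9.2 = 9.2 mm.

total ≈ 9.2 mm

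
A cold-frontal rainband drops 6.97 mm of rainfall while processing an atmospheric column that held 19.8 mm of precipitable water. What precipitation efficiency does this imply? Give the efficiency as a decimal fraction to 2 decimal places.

ε ≈ 0.35

ε = rainfall / PW = 6.97 / 19.8 = 0.35.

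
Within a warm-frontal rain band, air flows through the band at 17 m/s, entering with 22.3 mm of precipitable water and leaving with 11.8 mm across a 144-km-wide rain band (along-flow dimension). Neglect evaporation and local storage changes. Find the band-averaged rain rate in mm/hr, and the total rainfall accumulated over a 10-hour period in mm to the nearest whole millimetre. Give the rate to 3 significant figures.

R ≈ 4.46 mm/hr; total ≈ 45 mm

Column moisture flux per unit crosswind length is F = V × PW.
Inflow: F_in = 17 × 22.3 = 379.1 mm·m/s
Outflow: F_out = 17 × 11.8 = 200.6 mm·m/s
Steady-state rate R = (F_in − F_out)/L = (379.1 − 200.6) / 144000 m = 1.240e-03 mm/s.
R = 1.240e-03 × 3600 = 4.46 mm/hr.
Over 10 h: total = 4.46 × 10 = 44.6 ≈ 45 mm.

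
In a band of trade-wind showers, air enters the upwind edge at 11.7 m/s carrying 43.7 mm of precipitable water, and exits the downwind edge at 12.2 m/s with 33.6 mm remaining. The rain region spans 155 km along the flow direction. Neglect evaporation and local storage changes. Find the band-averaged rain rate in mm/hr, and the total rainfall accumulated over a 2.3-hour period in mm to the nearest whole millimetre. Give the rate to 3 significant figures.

R ≈ 2.35 mm/hr; total ≈ 5 mm

Column moisture flux per unit crosswind length is F = V × PW.
Inflow: F_in = 11.7 × 43.7 = 511.29 mm·m/s
Outflow: F_out = 12.2 × 33.6 = 409.92 mm·m/s
Steady-state rate R = (F_in − F_out)/L = (511.29 − 409.92) / 155000 m = 6.540e-04 mm/s.
R = 6.540e-04 × 3600 = 2.35 mm/hr.
Over 2.3 h: total = 2.35 × 2.3 = 5.405 ≈ 5 mm.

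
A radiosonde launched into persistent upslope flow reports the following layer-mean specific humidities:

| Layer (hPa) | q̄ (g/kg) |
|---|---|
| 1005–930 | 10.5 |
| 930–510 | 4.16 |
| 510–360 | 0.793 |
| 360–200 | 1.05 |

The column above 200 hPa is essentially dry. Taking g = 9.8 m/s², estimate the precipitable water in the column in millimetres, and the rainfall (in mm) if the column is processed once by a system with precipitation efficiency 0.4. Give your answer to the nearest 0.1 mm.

Precipitable water is the column-integrated vapour mass per unit area: PW = (1/g) Σ q̄ Δp, with q in kg/kg and Δp in Pa (1 kg/m² of water = 1 mm).
Layer 1005–930 hPa: Δp = 75 hPa = 7500 Pa, q̄ = 0.0105 kg/kg → 0.0105 × 7500 / 9.8 = 8.04 mm
Layer 930–510 hPa: Δp = 420 hPa = 42000 Pa, q̄ = 0.00416 kg/kg → 0.00416 × 42000 / 9.8 = 17.83 mm
Layer 510–360 hPa: Δp = 150 hPa = 15000 Pa, q̄ = 0.000793 kg/kg → 0.000793 × 15000 / 9.8 = 1.21 mm
Layer 360–200 hPa: Δp = 160 hPa = 16000 Pa, q̄ = 0.00105 kg/kg → 0.00105 × 16000 / 9.8 = 1.71 mm
PW = 8.04 + 17.83 + 1.21 + 1.71 = 28.79 ≈ 28.8 mm.
Rainfall = ε × PW = 0.4 × 28.8 = 11.5 mm.

PW ≈ 28.8 mm; rainfall ≈ 11.5 mm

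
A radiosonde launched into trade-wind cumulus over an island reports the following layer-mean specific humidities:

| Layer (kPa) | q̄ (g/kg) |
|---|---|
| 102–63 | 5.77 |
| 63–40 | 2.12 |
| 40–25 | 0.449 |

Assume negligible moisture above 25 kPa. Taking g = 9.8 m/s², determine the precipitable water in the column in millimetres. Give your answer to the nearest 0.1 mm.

PW ≈ 28.6 mm

Precipitable water is the column-integrated vapour mass per unit area: PW = (1/g) Σ q̄ Δp, with q in kg/kg and Δp in Pa (1 kg/m² of water = 1 mm).
Layer 102–63 kPa: Δp = 390 hPa = 39000 Pa, q̄ = 0.00577 kg/kg → 0.00577 × 39000 / 9.8 = 22.96 mm
Layer 63–40 kPa: Δp = 230 hPa = 23000 Pa, q̄ = 0.00212 kg/kg → 0.00212 × 23000 / 9.8 = 4.98 mm
Layer 40–25 kPa: Δp = 150 hPa = 15000 Pa, q̄ = 0.000449 kg/kg → 0.000449 × 15000 / 9.8 = 0.69 mm
PW = 22.96 + 4.98 + 0.69 = 28.63 ≈ 28.6 mm.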